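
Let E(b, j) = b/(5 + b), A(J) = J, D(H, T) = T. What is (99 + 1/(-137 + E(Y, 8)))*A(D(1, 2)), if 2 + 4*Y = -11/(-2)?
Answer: 636721/3216 ≈ 197.99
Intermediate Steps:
Y = 7/8 (Y = -½ + (-11/(-2))/4 = -½ + (-11*(-½))/4 = -½ + (¼)*(11/2) = -½ + 11/8 = 7/8 ≈ 0.87500)
(99 + 1/(-137 + E(Y, 8)))*A(D(1, 2)) = (99 + 1/(-137 + 7/(8*(5 + 7/8))))*2 = (99 + 1/(-137 + 7/(8*(47/8))))*2 = (99 + 1/(-137 + (7/8)*(8/47)))*2 = (99 + 1/(-137 + 7/47))*2 = (99 + 1/(-6432/47))*2 = (99 - 47/6432)*2 = (636721/6432)*2 = 636721/3216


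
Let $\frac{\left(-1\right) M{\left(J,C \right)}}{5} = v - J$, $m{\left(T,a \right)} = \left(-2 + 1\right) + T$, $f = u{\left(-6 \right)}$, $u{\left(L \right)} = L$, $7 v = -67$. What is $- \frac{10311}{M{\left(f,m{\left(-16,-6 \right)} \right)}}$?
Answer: $- \frac{72177}{125} \approx -577.42$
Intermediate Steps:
$v = - \frac{67}{7}$ ($v = \frac{1}{7} \left(-67\right) = - \frac{67}{7} \approx -9.5714$)
$f = -6$
$m{\left(T,a \right)} = -1 + T$
$M{\left(J,C \right)} = \frac{335}{7} + 5 J$ ($M{\left(J,C \right)} = - 5 \left(- \frac{67}{7} - J\right) = \frac{335}{7} + 5 J$)
$- \frac{10311}{M{\left(f,m{\left(-16,-6 \right)} \right)}} = - \frac{10311}{\frac{335}{7} + 5 \left(-6\right)} = - \frac{10311}{\frac{335}{7} - 30} = - \frac{10311}{\frac{125}{7}} = \left(-10311\right) \frac{7}{125} = - \frac{72177}{125}$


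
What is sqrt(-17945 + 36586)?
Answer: sqrt(18641) ≈ 136.53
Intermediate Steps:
sqrt(-17945 + 36586) = sqrt(18641)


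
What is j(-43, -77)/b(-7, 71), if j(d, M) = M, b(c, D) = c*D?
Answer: 11/71 ≈ 0.15493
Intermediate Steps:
b(c, D) = D*c
j(-43, -77)/b(-7, 71) = -77/(71*(-7)) = -77/(-497) = -77*(-1/497) = 11/71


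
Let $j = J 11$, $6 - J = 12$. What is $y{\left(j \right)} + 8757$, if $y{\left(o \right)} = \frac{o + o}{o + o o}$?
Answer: $\frac{569203}{65} \approx 8757.0$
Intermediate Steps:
$J = -6$ ($J = 6 - 12 = -6$)
$j = -66$ ($j = \left(-6\right) 11 = -66$)
$y{\left(o \right)} = \frac{2 o}{o + o^{2}}$
$y{\left(j \right)} + 8757 = \frac{2}{1 - 66} + 8757 = \frac{2}{-65} + 8757 = 2 \left(- \frac{1}{65}\right) + 8757 = - \frac{2}{65} + 8757 = \frac{569203}{65}$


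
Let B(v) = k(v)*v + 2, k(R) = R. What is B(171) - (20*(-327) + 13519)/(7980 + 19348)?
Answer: 114163675/3904 ≈ 29243.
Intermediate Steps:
B(v) = 2 + v² (B(v) = v*v + 2 = v² + 2 = 2 + v²)
B(171) - (20*(-327) + 13519)/(7980 + 19348) = (2 + 171²) - (20*(-327) + 13519)/(7980 + 19348) = (2 + 29241) - (-6540 + 13519)/27328 = 29243 - 6979/27328 = 29243 - 1*997/3904 = 29243 - 997/3904 = 114163675/3904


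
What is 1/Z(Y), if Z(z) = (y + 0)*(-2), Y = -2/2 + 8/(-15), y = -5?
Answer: ⅒ ≈ 0.10000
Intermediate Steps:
Y = -23/15 (Y = -2*½ + 8*(-1/15) = -1 - 8/15 = -23/15 ≈ -1.5333)
Z(z) = 10 (Z(z) = (-5 + 0)*(-2) = -5*(-2) = 10)
1/Z(Y) = 1/10 = ⅒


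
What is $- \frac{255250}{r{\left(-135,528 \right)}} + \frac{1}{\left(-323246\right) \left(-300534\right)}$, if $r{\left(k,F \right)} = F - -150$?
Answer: $- \frac{1377590111731129}{3659181570044} \approx -376.48$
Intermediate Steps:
$r{\left(k,F \right)} = 150 + F$ ($r{\left(k,F \right)} = F + 150 = 150 + F$)
$- \frac{255250}{r{\left(-135,528 \right)}} + \frac{1}{\left(-323246\right) \left(-300534\right)} = - \frac{255250}{150 + 528} + \frac{1}{\left(-323246\right) \left(-300534\right)} = - \frac{255250}{678} - - \frac{1}{97146413364} = \left(-255250\right) \frac{1}{678} + \frac{1}{97146413364} = - \frac{127625}{339} + \frac{1}{97146413364} = - \frac{1377590111731129}{3659181570044}$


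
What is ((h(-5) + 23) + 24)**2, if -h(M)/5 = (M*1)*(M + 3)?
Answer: 9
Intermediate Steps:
h(M) = -5*M*(3 + M) (h(M) = -5*M*1*(M + 3) = -5*M*(3 + M))
((h(-5) + 23) + 24)**2 = ((-5*(-5)*(3 - 5) + 23) + 24)**2 = ((-5*(-5)*(-2) + 23) + 24)**2 = ((-50 + 23) + 24)**2 = (-27 + 24)**2 = (-3)**2 = 9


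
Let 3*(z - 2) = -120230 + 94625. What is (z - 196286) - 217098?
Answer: -421917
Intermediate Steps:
z = -8533 (z = 2 + (-120230 + 94625)/3 = 2 + (⅓)*(-25605) = 2 - 8535 = -8533)
(z - 196286) - 217098 = (-8533 - 196286) - 217098 = -204819 - 217098 = -421917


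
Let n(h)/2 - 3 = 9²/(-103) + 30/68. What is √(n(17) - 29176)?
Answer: I*√89437366129/1751 ≈ 170.79*I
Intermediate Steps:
n(h) = 9297/1751 (n(h) = 6 + 2*(9²/(-103) + 30/68) = 6 + 2*(81*(-1/103) + 30*(1/68)) = 6 + 2*(-81/103 + 15/34) = 6 + 2*(-1209/3502) = 6 - 1209/1751 = 9297/1751)
√(n(17) - 29176) = √(9297/1751 - 29176) = √(-51077879/1751) = I*√89437366129/1751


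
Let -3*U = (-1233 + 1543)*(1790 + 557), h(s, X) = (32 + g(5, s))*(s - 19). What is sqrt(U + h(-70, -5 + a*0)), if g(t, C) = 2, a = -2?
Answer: 22*I*sqrt(4566)/3 ≈ 495.53*I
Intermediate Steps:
h(s, X) = -646 + 34*s (h(s, X) = (32 + 2)*(s - 19) = 34*(-19 + s) = -646 + 34*s)
U = -727570/3 (U = -(-1233 + 1543)*(1790 + 557)/3 = -310*2347/3 = -1/3*727570 = -727570/3 ≈ -2.4252e+5)
sqrt(U + h(-70, -5 + a*0)) = sqrt(-727570/3 + (-646 + 34*(-70))) = sqrt(-727570/3 + (-646 - 2380)) = sqrt(-727570/3 - 3026) = sqrt(-736648/3) = 22*I*sqrt(4566)/3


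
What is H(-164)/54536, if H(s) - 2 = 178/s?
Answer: 75/4471952 ≈ 1.6771e-5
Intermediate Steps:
H(s) = 2 + 178/s
H(-164)/54536 = (2 + 178/(-164))/54536 = (2 + 178*(-1/164))*(1/54536) = (2 - 89/82)*(1/54536) = (75/82)*(1/54536) = 75/4471952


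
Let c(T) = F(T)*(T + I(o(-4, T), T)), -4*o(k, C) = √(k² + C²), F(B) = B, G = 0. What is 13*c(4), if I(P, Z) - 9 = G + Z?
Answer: 884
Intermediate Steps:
o(k, C) = -√(C² + k²)/4 (o(k, C) = -√(k² + C²)/4 = -√(C² + k²)/4)
I(P, Z) = 9 + Z (I(P, Z) = 9 + (0 + Z) = 9 + Z)
c(T) = T*(9 + 2*T) (c(T) = T*(T + (9 + T)) = T*(9 + 2*T))
13*c(4) = 13*(4*(9 + 2*4)) = 13*(4*(9 + 8)) = 13*(4*17) = 13*68 = 884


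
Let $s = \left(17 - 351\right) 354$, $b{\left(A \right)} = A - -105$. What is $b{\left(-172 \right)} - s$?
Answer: $118169$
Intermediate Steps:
$b{\left(A \right)} = 105 + A$ ($b{\left(A \right)} = A + 105 = 105 + A$)
$s = -118236$ ($s = \left(-334\right) 354 = -118236$)
$b{\left(-172 \right)} - s = \left(105 - 172\right) - -118236 = -67 + 118236 = 118169$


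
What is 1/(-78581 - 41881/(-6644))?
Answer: -6644/522050283 ≈ -1.2727e-5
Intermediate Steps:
1/(-78581 - 41881/(-6644)) = 1/(-78581 - 41881*(-1/6644)) = 1/(-78581 + 41881/6644) = 1/(-522050283/6644) = -6644/522050283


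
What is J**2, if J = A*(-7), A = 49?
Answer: 117649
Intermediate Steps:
J = -343 (J = 49*(-7) = -343)
J**2 = (-343)**2 = 117649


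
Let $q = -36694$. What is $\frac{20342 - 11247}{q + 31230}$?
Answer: $- \frac{9095}{5464} \approx -1.6645$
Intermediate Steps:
$\frac{20342 - 11247}{q + 31230} = \frac{20342 - 11247}{-36694 + 31230} = \frac{9095}{-5464} = 9095 \left(- \frac{1}{5464}\right) = - \frac{9095}{5464}$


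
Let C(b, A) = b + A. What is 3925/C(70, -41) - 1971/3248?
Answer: 437629/3248 ≈ 134.74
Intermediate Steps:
C(b, A) = A + b
3925/C(70, -41) - 1971/3248 = 3925/(-41 + 70) - 1971/3248 = 3925/29 - 1971*1/3248 = 3925*(1/29) - 1971/3248 = 3925/29 - 1971/3248 = 437629/3248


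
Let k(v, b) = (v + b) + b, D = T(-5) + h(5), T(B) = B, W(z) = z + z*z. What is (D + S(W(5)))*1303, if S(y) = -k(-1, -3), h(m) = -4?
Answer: -2606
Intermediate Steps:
W(z) = z + z²
D = -9 (D = -5 - 4 = -9)
k(v, b) = v + 2*b (k(v, b) = (b + v) + b = v + 2*b)
S(y) = 7 (S(y) = -(-1 + 2*(-3)) = -(-1 - 6) = -1*(-7) = 7)
(D + S(W(5)))*1303 = (-9 + 7)*1303 = -2*1303 = -2606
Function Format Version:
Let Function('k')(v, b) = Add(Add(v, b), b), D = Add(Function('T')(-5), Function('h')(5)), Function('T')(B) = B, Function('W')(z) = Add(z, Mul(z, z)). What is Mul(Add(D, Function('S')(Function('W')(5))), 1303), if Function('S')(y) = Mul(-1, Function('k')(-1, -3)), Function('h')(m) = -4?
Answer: -2606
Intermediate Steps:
Function('W')(z) = Add(z, Pow(z, 2))
D = -9 (D = Add(-5, -4) = -9)
Function('k')(v, b) = Add(v, Mul(2, b)) (Function('k')(v, b) = Add(Add(b, v), b) = Add(v, Mul(2, b)))
Function('S')(y) = 7 (Function('S')(y) = Mul(-1, Add(-1, Mul(2, -3))) = Mul(-1, Add(-1, -6)) = Mul(-1, -7) = 7)
Mul(Add(D, Function('S')(Function('W')(5))), 1303) = Mul(Add(-9, 7), 1303) = Mul(-2, 1303) = -2606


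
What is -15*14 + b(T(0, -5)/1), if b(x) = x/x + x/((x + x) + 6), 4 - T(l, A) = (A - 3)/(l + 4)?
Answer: -626/3 ≈ -208.67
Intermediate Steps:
T(l, A) = 4 - (-3 + A)/(4 + l) (T(l, A) = 4 - (A - 3)/(l + 4) = 4 - (-3 + A)/(4 + l))
b(x) = 1 + x/(6 + 2*x) (b(x) = 1 + x/(2*x + 6) = 1 + x/(6 + 2*x))
-15*14 + b(T(0, -5)/1) = -15*14 + 3*(2 + ((19 - 1*(-5) + 4*0)/(4 + 0))/1)/(2*(3 + ((19 - 1*(-5) + 4*0)/(4 + 0))/1)) = -210 + 3*(2 + ((19 + 5 + 0)/4)*1)/(2*(3 + ((19 + 5 + 0)/4)*1)) = -210 + 3*(2 + ((¼)*24)*1)/(2*(3 + ((¼)*24)*1)) = -210 + 3*(2 + 6*1)/(2*(3 + 6*1)) = -210 + 3*(2 + 6)/(2*(3 + 6)) = -210 + (3/2)*8/9 = -210 + (3/2)*(⅑)*8 = -210 + 4/3 = -626/3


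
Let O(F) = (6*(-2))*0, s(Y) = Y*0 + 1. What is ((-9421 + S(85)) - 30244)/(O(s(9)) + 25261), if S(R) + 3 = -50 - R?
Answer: -39803/25261 ≈ -1.5757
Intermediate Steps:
S(R) = -53 - R (S(R) = -3 + (-50 - R) = -53 - R)
s(Y) = 1 (s(Y) = 0 + 1 = 1)
O(F) = 0 (O(F) = -12*0 = 0)
((-9421 + S(85)) - 30244)/(O(s(9)) + 25261) = ((-9421 + (-53 - 1*85)) - 30244)/(0 + 25261) = ((-9421 + (-53 - 85)) - 30244)/25261 = ((-9421 - 138) - 30244)*(1/25261) = (-9559 - 30244)*(1/25261) = -39803*1/25261 = -39803/25261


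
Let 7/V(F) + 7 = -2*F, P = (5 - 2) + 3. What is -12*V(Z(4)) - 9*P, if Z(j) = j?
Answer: -242/5 ≈ -48.400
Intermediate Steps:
P = 6 (P = 3 + 3 = 6)
V(F) = 7/(-7 - 2*F)
-12*V(Z(4)) - 9*P = -(-84)/(7 + 2*4) - 9*6 = -(-84)/(7 + 8) - 54 = -(-84)/15 - 54 = -12*(-7/15) - 54 = 28/5 - 54 = -242/5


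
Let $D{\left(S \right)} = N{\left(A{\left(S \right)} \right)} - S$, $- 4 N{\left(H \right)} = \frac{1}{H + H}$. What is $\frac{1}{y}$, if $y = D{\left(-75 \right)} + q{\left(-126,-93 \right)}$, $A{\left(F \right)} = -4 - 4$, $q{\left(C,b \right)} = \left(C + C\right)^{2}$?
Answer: $\frac{64}{4069057} \approx 1.5728 \cdot 10^{-5}$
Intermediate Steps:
$q{\left(C,b \right)} = 4 C^{2}$ ($q{\left(C,b \right)} = \left(2 C\right)^{2} = 4 C^{2}$)
$A{\left(F \right)} = -8$
$N{\left(H \right)} = - \frac{1}{8 H}$ ($N{\left(H \right)} = - \frac{1}{4 \left(H + H\right)} = - \frac{1}{4 \cdot 2 H} = - \frac{\frac{1}{2} \frac{1}{H}}{4} = - \frac{1}{8 H}$)
$D{\left(S \right)} = \frac{1}{64} - S$ ($D{\left(S \right)} = - \frac{1}{8 \left(-8\right)} - S = \left(- \frac{1}{8}\right) \left(- \frac{1}{8}\right) - S = \frac{1}{64} - S$)
$y = \frac{4069057}{64}$ ($y = \left(\frac{1}{64} - -75\right) + 4 \left(-126\right)^{2} = \left(\frac{1}{64} + 75\right) + 4 \cdot 15876 = \frac{4801}{64} + 63504 = \frac{4069057}{64} \approx 63579.0$)
$\frac{1}{y} = \frac{1}{\frac{4069057}{64}} = \frac{64}{4069057}$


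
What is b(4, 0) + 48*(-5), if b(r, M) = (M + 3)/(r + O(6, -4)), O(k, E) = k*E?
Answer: -4803/20 ≈ -240.15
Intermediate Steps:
O(k, E) = E*k
b(r, M) = (3 + M)/(-24 + r) (b(r, M) = (M + 3)/(r - 4*6) = (3 + M)/(r - 24) = (3 + M)/(-24 + r))
b(4, 0) + 48*(-5) = (3 + 0)/(-24 + 4) + 48*(-5) = 3/(-20) - 240 = -1/20*3 - 240 = -3/20 - 240 = -4803/20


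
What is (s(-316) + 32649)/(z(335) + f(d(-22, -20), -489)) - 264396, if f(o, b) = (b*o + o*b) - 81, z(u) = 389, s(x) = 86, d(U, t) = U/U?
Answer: -35435611/134 ≈ -2.6445e+5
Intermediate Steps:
d(U, t) = 1
f(o, b) = -81 + 2*b*o (f(o, b) = (b*o + b*o) - 81 = 2*b*o - 81 = -81 + 2*b*o)
(s(-316) + 32649)/(z(335) + f(d(-22, -20), -489)) - 264396 = (86 + 32649)/(389 + (-81 + 2*(-489)*1)) - 264396 = 32735/(389 + (-81 - 978)) - 264396 = 32735/(389 - 1059) - 264396 = 32735/(-670) - 264396 = 32735*(-1/670) - 264396 = -6547/134 - 264396 = -35435611/134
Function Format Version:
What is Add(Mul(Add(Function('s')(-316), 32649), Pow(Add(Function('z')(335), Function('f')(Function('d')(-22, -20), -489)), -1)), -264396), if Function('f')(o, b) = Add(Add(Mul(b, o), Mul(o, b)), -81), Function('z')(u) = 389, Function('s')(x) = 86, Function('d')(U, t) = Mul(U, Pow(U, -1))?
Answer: Rational(-35435611, 134) ≈ -2.6445e+5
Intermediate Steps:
Function('d')(U, t) = 1
Function('f')(o, b) = Add(-81, Mul(2, b, o)) (Function('f')(o, b) = Add(Add(Mul(b, o), Mul(b, o)), -81) = Add(Mul(2, b, o), -81) = Add(-81, Mul(2, b, o)))
Add(Mul(Add(Function('s')(-316), 32649), Pow(Add(Function('z')(335), Function('f')(Function('d')(-22, -20), -489)), -1)), -264396) = Add(Mul(Add(86, 32649), Pow(Add(389, Add(-81, Mul(2, -489, 1))), -1)), -264396) = Add(Mul(32735, Pow(Add(389, Add(-81, -978)), -1)), -264396) = Add(Mul(32735, Pow(Add(389, -1059), -1)), -264396) = Add(Mul(32735, Pow(-670, -1)), -264396) = Add(Mul(32735, Rational(-1, 670)), -264396) = Add(Rational(-6547, 134), -264396) = Rational(-35435611, 134)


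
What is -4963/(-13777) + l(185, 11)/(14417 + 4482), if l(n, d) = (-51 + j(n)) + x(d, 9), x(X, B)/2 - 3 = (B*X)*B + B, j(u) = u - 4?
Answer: 120468009/260371523 ≈ 0.46268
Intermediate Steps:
j(u) = -4 + u
x(X, B) = 6 + 2*B + 2*X*B² (x(X, B) = 6 + 2*((B*X)*B + B) = 6 + 2*(X*B² + B) = 6 + 2*(B + X*B²) = 6 + (2*B + 2*X*B²) = 6 + 2*B + 2*X*B²)
l(n, d) = -31 + n + 162*d (l(n, d) = (-51 + (-4 + n)) + (6 + 2*9 + 2*d*9²) = (-55 + n) + (6 + 18 + 2*d*81) = (-55 + n) + (6 + 18 + 162*d) = (-55 + n) + (24 + 162*d) = -31 + n + 162*d)
-4963/(-13777) + l(185, 11)/(14417 + 4482) = -4963/(-13777) + (-31 + 185 + 162*11)/(14417 + 4482) = -4963*(-1/13777) + (-31 + 185 + 1782)/18899 = 4963/13777 + 1936*(1/18899) = 4963/13777 + 1936/18899 = 120468009/260371523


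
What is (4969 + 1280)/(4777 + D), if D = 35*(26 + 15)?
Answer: 6249/6212 ≈ 1.0060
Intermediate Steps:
D = 1435 (D = 35*41 = 1435)
(4969 + 1280)/(4777 + D) = (4969 + 1280)/(4777 + 1435) = 6249/6212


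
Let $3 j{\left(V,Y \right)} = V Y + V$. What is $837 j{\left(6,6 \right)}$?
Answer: $11718$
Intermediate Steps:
$j{\left(V,Y \right)} = \frac{V}{3} + \frac{V Y}{3}$ ($j{\left(V,Y \right)} = \frac{V Y + V}{3} = \frac{V + V Y}{3} = \frac{V}{3} + \frac{V Y}{3}$)
$837 j{\left(6,6 \right)} = 837 \cdot \frac{1}{3} \cdot 6 \left(1 + 6\right) = 837 \cdot \frac{1}{3} \cdot 6 \cdot 7 = 837 \cdot 14 = 11718$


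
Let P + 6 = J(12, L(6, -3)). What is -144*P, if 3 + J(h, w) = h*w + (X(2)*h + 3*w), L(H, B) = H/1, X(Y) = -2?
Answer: -8208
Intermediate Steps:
L(H, B) = H (L(H, B) = H*1 = H)
J(h, w) = -3 - 2*h + 3*w + h*w (J(h, w) = -3 + (h*w + (-2*h + 3*w)) = -3 + (-2*h + 3*w + h*w) = -3 - 2*h + 3*w + h*w)
P = 57 (P = -6 + (-3 - 2*12 + 3*6 + 12*6) = -6 + (-3 - 24 + 18 + 72) = -6 + 63 = 57)
-144*P = -144*57 = -8208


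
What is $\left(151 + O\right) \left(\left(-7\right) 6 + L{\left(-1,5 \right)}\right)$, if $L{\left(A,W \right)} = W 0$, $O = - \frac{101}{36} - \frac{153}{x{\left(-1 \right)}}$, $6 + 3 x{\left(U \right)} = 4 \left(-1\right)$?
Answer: $- \frac{244559}{30} \approx -8152.0$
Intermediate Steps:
$x{\left(U \right)} = - \frac{10}{3}$ ($x{\left(U \right)} = -2 + \frac{4 \left(-1\right)}{3} = -2 + \frac{1}{3} \left(-4\right) = -2 - \frac{4}{3} = - \frac{10}{3}$)
$O = \frac{7757}{180}$ ($O = - \frac{101}{36} - \frac{153}{- \frac{10}{3}} = \left(-101\right) \frac{1}{36} - - \frac{459}{10} = - \frac{101}{36} + \frac{459}{10} = \frac{7757}{180} \approx 43.094$)
$L{\left(A,W \right)} = 0$
$\left(151 + O\right) \left(\left(-7\right) 6 + L{\left(-1,5 \right)}\right) = \left(151 + \frac{7757}{180}\right) \left(\left(-7\right) 6 + 0\right) = \frac{34937 \left(-42 + 0\right)}{180} = \frac{34937}{180} \left(-42\right) = - \frac{244559}{30}$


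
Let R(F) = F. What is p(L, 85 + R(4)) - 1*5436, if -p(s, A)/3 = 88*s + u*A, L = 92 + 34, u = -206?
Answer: 16302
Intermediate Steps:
L = 126
p(s, A) = -264*s + 618*A (p(s, A) = -3*(88*s - 206*A) = -3*(-206*A + 88*s) = -264*s + 618*A)
p(L, 85 + R(4)) - 1*5436 = (-264*126 + 618*(85 + 4)) - 1*5436 = (-33264 + 618*89) - 5436 = (-33264 + 55002) - 5436 = 21738 - 5436 = 16302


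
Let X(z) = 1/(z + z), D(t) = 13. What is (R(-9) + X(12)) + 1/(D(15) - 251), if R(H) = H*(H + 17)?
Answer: -205525/2856 ≈ -71.963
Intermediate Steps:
X(z) = 1/(2*z)
R(H) = H*(17 + H)
(R(-9) + X(12)) + 1/(D(15) - 251) = (-9*(17 - 9) + (1/2)/12) + 1/(13 - 251) = (-9*8 + (1/2)*(1/12)) + 1/(-238) = (-72 + 1/24) - 1/238 = -1727/24 - 1/238 = -205525/2856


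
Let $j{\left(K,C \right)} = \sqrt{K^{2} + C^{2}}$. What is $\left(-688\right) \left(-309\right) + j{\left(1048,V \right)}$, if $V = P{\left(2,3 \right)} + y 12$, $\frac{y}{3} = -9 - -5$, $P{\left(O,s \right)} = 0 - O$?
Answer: $212592 + 2 \sqrt{279905} \approx 2.1365 \cdot 10^{5}$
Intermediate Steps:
$P{\left(O,s \right)} = - O$
$y = -12$ ($y = 3 \left(-9 - -5\right) = 3 \left(-9 + 5\right) = 3 \left(-4\right) = -12$)
$V = -146$ ($V = \left(-1\right) 2 - 144 = -2 - 144 = -146$)
$j{\left(K,C \right)} = \sqrt{C^{2} + K^{2}}$
$\left(-688\right) \left(-309\right) + j{\left(1048,V \right)} = \left(-688\right) \left(-309\right) + \sqrt{\left(-146\right)^{2} + 1048^{2}} = 212592 + \sqrt{21316 + 1098304} = 212592 + \sqrt{1119620} = 212592 + 2 \sqrt{279905}$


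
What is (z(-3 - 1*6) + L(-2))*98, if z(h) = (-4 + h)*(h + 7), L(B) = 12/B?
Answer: 1960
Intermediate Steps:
z(h) = (-4 + h)*(7 + h)
(z(-3 - 1*6) + L(-2))*98 = ((-28 + (-3 - 1*6)² + 3*(-3 - 1*6)) + 12/(-2))*98 = ((-28 + (-3 - 6)² + 3*(-3 - 6)) + 12*(-½))*98 = ((-28 + (-9)² + 3*(-9)) - 6)*98 = ((-28 + 81 - 27) - 6)*98 = (26 - 6)*98 = 20*98 = 1960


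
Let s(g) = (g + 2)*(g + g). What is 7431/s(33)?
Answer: 2477/770 ≈ 3.2169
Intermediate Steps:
s(g) = 2*g*(2 + g) (s(g) = (2 + g)*(2*g) = 2*g*(2 + g))
7431/s(33) = 7431/((2*33*(2 + 33))) = 7431/((2*33*35)) = 7431/2310 = 7431*(1/2310) = 2477/770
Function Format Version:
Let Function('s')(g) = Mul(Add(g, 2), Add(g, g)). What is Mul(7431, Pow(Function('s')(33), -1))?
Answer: Rational(2477, 770) ≈ 3.2169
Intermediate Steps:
Function('s')(g) = Mul(2, g, Add(2, g)) (Function('s')(g) = Mul(Add(2, g), Mul(2, g)) = Mul(2, g, Add(2, g)))
Mul(7431, Pow(Function('s')(33), -1)) = Mul(7431, Pow(Mul(2, 33, Add(2, 33)), -1)) = Mul(7431, Pow(Mul(2, 33, 35), -1)) = Mul(7431, Pow(2310, -1)) = Mul(7431, Rational(1, 2310)) = Rational(2477, 770)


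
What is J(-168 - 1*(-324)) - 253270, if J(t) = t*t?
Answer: -228934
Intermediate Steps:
J(t) = t²
J(-168 - 1*(-324)) - 253270 = (-168 - 1*(-324))² - 253270 = (-168 + 324)² - 253270 = 156² - 253270 = 24336 - 253270 = -228934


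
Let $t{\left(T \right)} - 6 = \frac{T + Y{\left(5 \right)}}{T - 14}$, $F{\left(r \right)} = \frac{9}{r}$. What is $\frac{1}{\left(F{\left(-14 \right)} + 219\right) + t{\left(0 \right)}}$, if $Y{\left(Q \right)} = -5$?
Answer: $\frac{7}{1573} \approx 0.0044501$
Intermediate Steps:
$t{\left(T \right)} = 6 + \frac{-5 + T}{-14 + T}$ ($t{\left(T \right)} = 6 + \frac{T - 5}{T - 14} = 6 + \frac{-5 + T}{-14 + T}$)
$\frac{1}{\left(F{\left(-14 \right)} + 219\right) + t{\left(0 \right)}} = \frac{1}{\left(\frac{9}{-14} + 219\right) + \frac{-89 + 7 \cdot 0}{-14 + 0}} = \frac{1}{\left(9 \left(- \frac{1}{14}\right) + 219\right) + \frac{-89 + 0}{-14}} = \frac{1}{\left(- \frac{9}{14} + 219\right) - - \frac{89}{14}} = \frac{1}{\frac{3057}{14} + \frac{89}{14}} = \frac{1}{\frac{1573}{7}} = \frac{7}{1573}$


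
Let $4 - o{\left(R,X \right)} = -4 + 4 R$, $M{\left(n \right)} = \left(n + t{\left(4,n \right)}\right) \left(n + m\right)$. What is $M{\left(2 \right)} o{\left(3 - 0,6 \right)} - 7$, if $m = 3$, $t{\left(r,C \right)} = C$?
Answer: $-87$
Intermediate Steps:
$M{\left(n \right)} = 2 n \left(3 + n\right)$ ($M{\left(n \right)} = \left(n + n\right) \left(n + 3\right) = 2 n \left(3 + n\right)$)
$o{\left(R,X \right)} = 8 - 4 R$ ($o{\left(R,X \right)} = 4 - \left(-4 + 4 R\right) = 8 - 4 R$)
$M{\left(2 \right)} o{\left(3 - 0,6 \right)} - 7 = 2 \cdot 2 \left(3 + 2\right) \left(8 - 4 \left(3 - 0\right)\right) - 7 = 2 \cdot 2 \cdot 5 \left(8 - 4 \left(3 + 0\right)\right) - 7 = 20 \left(8 - 12\right) - 7 = 20 \left(-4\right) - 7 = -80 - 7 = -87$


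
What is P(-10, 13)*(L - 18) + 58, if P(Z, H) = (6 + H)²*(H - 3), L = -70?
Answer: -317622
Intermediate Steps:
P(Z, H) = (6 + H)²*(-3 + H)
P(-10, 13)*(L - 18) + 58 = ((6 + 13)²*(-3 + 13))*(-70 - 18) + 58 = (19²*10)*(-88) + 58 = (361*10)*(-88) + 58 = 3610*(-88) + 58 = -317680 + 58 = -317622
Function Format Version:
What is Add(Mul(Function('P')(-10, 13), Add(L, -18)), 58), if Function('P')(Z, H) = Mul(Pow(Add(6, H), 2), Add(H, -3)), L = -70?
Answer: -317622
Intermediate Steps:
Function('P')(Z, H) = Mul(Pow(Add(6, H), 2), Add(-3, H))
Add(Mul(Function('P')(-10, 13), Add(L, -18)), 58) = Add(Mul(Mul(Pow(Add(6, 13), 2), Add(-3, 13)), Add(-70, -18)), 58) = Add(Mul(Mul(Pow(19, 2), 10), -88), 58) = Add(Mul(Mul(361, 10), -88), 58) = Add(Mul(3610, -88), 58) = Add(-317680, 58) = -317622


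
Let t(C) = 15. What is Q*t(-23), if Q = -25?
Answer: -375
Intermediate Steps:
Q*t(-23) = -25*15 = -375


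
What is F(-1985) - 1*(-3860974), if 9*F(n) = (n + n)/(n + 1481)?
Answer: 8756691017/2268 ≈ 3.8610e+6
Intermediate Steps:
F(n) = 2*n/(9*(1481 + n)) (F(n) = ((n + n)/(n + 1481))/9 = ((2*n)/(1481 + n))/9 = (2*n/(1481 + n))/9 = 2*n/(9*(1481 + n)))
F(-1985) - 1*(-3860974) = (2/9)*(-1985)/(1481 - 1985) - 1*(-3860974) = (2/9)*(-1985)/(-504) + 3860974 = (2/9)*(-1985)*(-1/504) + 3860974 = 1985/2268 + 3860974 = 8756691017/2268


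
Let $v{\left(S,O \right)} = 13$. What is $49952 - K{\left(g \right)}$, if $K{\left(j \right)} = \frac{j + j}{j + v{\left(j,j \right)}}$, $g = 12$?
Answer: $\frac{1248776}{25} \approx 49951.0$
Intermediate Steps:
$K{\left(j \right)} = \frac{2 j}{13 + j}$ ($K{\left(j \right)} = \frac{j + j}{j + 13} = \frac{2 j}{13 + j}$)
$49952 - K{\left(g \right)} = 49952 - 2 \cdot 12 \frac{1}{13 + 12} = 49952 - 2 \cdot 12 \cdot \frac{1}{25} = 49952 - \frac{24}{25} = \frac{1248776}{25}$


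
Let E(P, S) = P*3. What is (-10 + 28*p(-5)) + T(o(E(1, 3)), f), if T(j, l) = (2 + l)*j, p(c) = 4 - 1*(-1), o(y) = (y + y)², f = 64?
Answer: 2506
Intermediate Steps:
E(P, S) = 3*P
o(y) = 4*y² (o(y) = (2*y)² = 4*y²)
p(c) = 5 (p(c) = 4 + 1 = 5)
T(j, l) = j*(2 + l)
(-10 + 28*p(-5)) + T(o(E(1, 3)), f) = (-10 + 28*5) + (4*(3*1)²)*(2 + 64) = (-10 + 140) + (4*3²)*66 = 130 + (4*9)*66 = 130 + 36*66 = 130 + 2376 = 2506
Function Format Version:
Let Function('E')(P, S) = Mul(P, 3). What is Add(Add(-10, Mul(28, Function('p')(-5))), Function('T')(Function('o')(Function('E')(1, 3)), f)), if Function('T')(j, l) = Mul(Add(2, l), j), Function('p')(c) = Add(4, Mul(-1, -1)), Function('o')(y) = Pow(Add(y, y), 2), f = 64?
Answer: 2506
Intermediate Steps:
Function('E')(P, S) = Mul(3, P)
Function('o')(y) = Mul(4, Pow(y, 2)) (Function('o')(y) = Pow(Mul(2, y), 2) = Mul(4, Pow(y, 2)))
Function('p')(c) = 5 (Function('p')(c) = Add(4, 1) = 5)
Function('T')(j, l) = Mul(j, Add(2, l))
Add(Add(-10, Mul(28, Function('p')(-5))), Function('T')(Function('o')(Function('E')(1, 3)), f)) = Add(Add(-10, Mul(28, 5)), Mul(Mul(4, Pow(Mul(3, 1), 2)), Add(2, 64))) = Add(Add(-10, 140), Mul(Mul(4, Pow(3, 2)), 66)) = Add(130, Mul(Mul(4, 9), 66)) = Add(130, Mul(36, 66)) = Add(130, 2376) = 2506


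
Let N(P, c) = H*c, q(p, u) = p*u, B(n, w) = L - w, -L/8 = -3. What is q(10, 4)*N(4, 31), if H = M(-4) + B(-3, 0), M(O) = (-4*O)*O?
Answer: -49600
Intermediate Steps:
L = 24 (L = -8*(-3) = 24)
B(n, w) = 24 - w
M(O) = -4*O²
H = -40 (H = -4*(-4)² + (24 - 1*0) = -4*16 + (24 + 0) = -64 + 24 = -40)
N(P, c) = -40*c
q(10, 4)*N(4, 31) = (10*4)*(-40*31) = 40*(-1240) = -49600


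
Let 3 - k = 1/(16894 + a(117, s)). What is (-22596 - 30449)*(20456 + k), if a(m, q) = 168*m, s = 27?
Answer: -7933160347441/7310 ≈ -1.0852e+9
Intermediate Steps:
k = 109649/36550 (k = 3 - 1/(16894 + 168*117) = 3 - 1/(16894 + 19656) = 3 - 1/36550 = 109649/36550 ≈ 3.0000)
(-22596 - 30449)*(20456 + k) = (-22596 - 30449)*(20456 + 109649/36550) = -53045*747776449/36550 = -7933160347441/7310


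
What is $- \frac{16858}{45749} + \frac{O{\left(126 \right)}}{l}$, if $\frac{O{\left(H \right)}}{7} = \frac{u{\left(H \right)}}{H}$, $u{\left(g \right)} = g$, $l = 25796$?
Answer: $- \frac{434548725}{1180141204} \approx -0.36822$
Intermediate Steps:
$O{\left(H \right)} = 7$ ($O{\left(H \right)} = 7 \frac{H}{H} = 7 \cdot 1 = 7$)
$- \frac{16858}{45749} + \frac{O{\left(126 \right)}}{l} = - \frac{16858}{45749} + \frac{7}{25796} = - \frac{434548725}{1180141204}$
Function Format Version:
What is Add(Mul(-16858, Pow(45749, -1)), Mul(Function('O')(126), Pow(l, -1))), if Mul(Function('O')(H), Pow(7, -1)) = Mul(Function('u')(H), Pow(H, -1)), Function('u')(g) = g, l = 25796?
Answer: Rational(-434548725, 1180141204) ≈ -0.36822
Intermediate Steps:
Function('O')(H) = 7 (Function('O')(H) = Mul(7, Mul(H, Pow(H, -1))) = Mul(7, 1) = 7)
Add(Mul(-16858, Pow(45749, -1)), Mul(Function('O')(126), Pow(l, -1))) = Add(Mul(-16858, Pow(45749, -1)), Mul(7, Pow(25796, -1))) = Add(Mul(-16858, Rational(1, 45749)), Mul(7, Rational(1, 25796))) = Add(Rational(-16858, 45749), Rational(7, 25796)) = Rational(-434548725, 1180141204)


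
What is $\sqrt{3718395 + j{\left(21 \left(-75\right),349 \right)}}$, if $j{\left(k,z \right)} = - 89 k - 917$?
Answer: $\sqrt{3857653} \approx 1964.1$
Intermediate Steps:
$j{\left(k,z \right)} = -917 - 89 k$
$\sqrt{3718395 + j{\left(21 \left(-75\right),349 \right)}} = \sqrt{3718395 - \left(917 + 89 \cdot 21 \left(-75\right)\right)} = \sqrt{3718395 - -139258} = \sqrt{3718395 + \left(-917 + 140175\right)} = \sqrt{3718395 + 139258} = \sqrt{3857653}$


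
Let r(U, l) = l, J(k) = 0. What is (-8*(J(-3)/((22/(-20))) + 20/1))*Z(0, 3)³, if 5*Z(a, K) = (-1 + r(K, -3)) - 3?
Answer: 10976/25 ≈ 439.04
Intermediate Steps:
Z(a, K) = -7/5 (Z(a, K) = ((-1 - 3) - 3)/5 = (-4 - 3)/5 = (⅕)*(-7) = -7/5)
(-8*(J(-3)/((22/(-20))) + 20/1))*Z(0, 3)³ = (-8*(0/((22/(-20))) + 20/1))*(-7/5)³ = -8*(0/((22*(-1/20))) + 20*1)*(-343/125) = -8*(0/(-11/10) + 20)*(-343/125) = -8*(0*(-10/11) + 20)*(-343/125) = -8*(0 + 20)*(-343/125) = -8*20*(-343/125) = -160*(-343/125) = 10976/25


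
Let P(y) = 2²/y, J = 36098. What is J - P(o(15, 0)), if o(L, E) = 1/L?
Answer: 36038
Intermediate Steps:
P(y) = 4/y
J - P(o(15, 0)) = 36098 - 4/(1/15) = 36098 - 4/1/15 = 36098 - 4*15 = 36098 - 1*60 = 36098 - 60 = 36038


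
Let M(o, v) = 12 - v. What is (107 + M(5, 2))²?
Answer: 13689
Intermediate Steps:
(107 + M(5, 2))² = (107 + (12 - 1*2))² = (107 + (12 - 2))² = (107 + 10)² = 117² = 13689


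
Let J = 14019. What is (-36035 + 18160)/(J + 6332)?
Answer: -17875/20351 ≈ -0.87833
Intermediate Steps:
(-36035 + 18160)/(J + 6332) = (-36035 + 18160)/(14019 + 6332) = -17875/20351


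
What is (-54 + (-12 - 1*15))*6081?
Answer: -492561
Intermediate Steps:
(-54 + (-12 - 1*15))*6081 = (-54 + (-12 - 15))*6081 = (-54 - 27)*6081 = -81*6081 = -492561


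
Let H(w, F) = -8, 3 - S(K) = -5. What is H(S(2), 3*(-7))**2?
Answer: 64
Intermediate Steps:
S(K) = 8 (S(K) = 3 - 1*(-5) = 3 + 5 = 8)
H(S(2), 3*(-7))**2 = (-8)**2 = 64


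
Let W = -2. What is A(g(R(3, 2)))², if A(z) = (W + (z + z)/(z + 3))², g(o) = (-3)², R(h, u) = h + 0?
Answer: 1/16 ≈ 0.062500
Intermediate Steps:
R(h, u) = h
g(o) = 9
A(z) = (-2 + 2*z/(3 + z))² (A(z) = (-2 + (z + z)/(z + 3))² = (-2 + (2*z)/(3 + z))² = (-2 + 2*z/(3 + z))²)
A(g(R(3, 2)))² = (36/(3 + 9)²)² = (36/12²)² = (36*(1/144))² = (¼)² = 1/16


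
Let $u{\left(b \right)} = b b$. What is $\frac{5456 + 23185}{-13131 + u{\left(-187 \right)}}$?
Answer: $\frac{28641}{21838} \approx 1.3115$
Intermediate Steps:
$u{\left(b \right)} = b^{2}$
$\frac{5456 + 23185}{-13131 + u{\left(-187 \right)}} = \frac{5456 + 23185}{-13131 + \left(-187\right)^{2}} = \frac{28641}{-13131 + 34969} = \frac{28641}{21838}$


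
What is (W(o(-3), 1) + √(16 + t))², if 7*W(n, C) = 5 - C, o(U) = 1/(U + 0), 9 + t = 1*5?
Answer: 604/49 + 16*√3/7 ≈ 16.285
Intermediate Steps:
t = -4 (t = -9 + 1*5 = -9 + 5 = -4)
o(U) = 1/U
W(n, C) = 5/7 - C/7 (W(n, C) = (5 - C)/7 = 5/7 - C/7)
(W(o(-3), 1) + √(16 + t))² = ((5/7 - ⅐*1) + √(16 - 4))² = ((5/7 - ⅐) + √12)² = (4/7 + 2*√3)²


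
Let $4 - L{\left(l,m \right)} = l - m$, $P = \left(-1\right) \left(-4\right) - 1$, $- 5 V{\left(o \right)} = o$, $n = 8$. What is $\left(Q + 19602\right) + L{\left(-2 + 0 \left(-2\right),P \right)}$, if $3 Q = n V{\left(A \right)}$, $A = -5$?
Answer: $\frac{58841}{3} \approx 19614.0$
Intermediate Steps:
$V{\left(o \right)} = - \frac{o}{5}$
$Q = \frac{8}{3}$ ($Q = \frac{8 \left(\left(- \frac{1}{5}\right) \left(-5\right)\right)}{3} = \frac{8 \cdot 1}{3} = \frac{1}{3} \cdot 8 = \frac{8}{3} \approx 2.6667$)
$P = 3$ ($P = 4 - 1 = 3$)
$L{\left(l,m \right)} = 4 + m - l$ ($L{\left(l,m \right)} = 4 - \left(l - m\right) = 4 + m - l$)
$\left(Q + 19602\right) + L{\left(-2 + 0 \left(-2\right),P \right)} = \left(\frac{8}{3} + 19602\right) + \left(4 + 3 - \left(-2 + 0 \left(-2\right)\right)\right) = \frac{58814}{3} + \left(4 + 3 - \left(-2 + 0\right)\right) = \frac{58814}{3} + \left(4 + 3 - -2\right) = \frac{58814}{3} + \left(4 + 3 + 2\right) = \frac{58814}{3} + 9 = \frac{58841}{3}$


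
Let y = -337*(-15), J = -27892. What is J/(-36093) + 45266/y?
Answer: 591593266/60816705 ≈ 9.7275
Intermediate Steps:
y = 5055
J/(-36093) + 45266/y = -27892/(-36093) + 45266/5055 = -27892*(-1/36093) + 45266*(1/5055) = 27892/36093 + 45266/5055 = 591593266/60816705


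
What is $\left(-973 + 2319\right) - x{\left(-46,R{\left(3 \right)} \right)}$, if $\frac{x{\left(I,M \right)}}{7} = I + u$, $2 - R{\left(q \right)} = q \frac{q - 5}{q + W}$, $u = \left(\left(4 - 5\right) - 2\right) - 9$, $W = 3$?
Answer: $1752$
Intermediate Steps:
$u = -12$ ($u = \left(-1 - 2\right) - 9 = -3 - 9 = -12$)
$R{\left(q \right)} = 2 - \frac{q \left(-5 + q\right)}{3 + q}$ ($R{\left(q \right)} = 2 - q \frac{q - 5}{q + 3} = 2 - q \frac{-5 + q}{3 + q} = 2 - \frac{q \left(-5 + q\right)}{3 + q}$)
$x{\left(I,M \right)} = -84 + 7 I$ ($x{\left(I,M \right)} = 7 \left(I - 12\right) = 7 \left(-12 + I\right) = -84 + 7 I$)
$\left(-973 + 2319\right) - x{\left(-46,R{\left(3 \right)} \right)} = \left(-973 + 2319\right) - \left(-84 + 7 \left(-46\right)\right) = 1346 - \left(-84 - 322\right) = 1346 - -406 = 1346 + 406 = 1752$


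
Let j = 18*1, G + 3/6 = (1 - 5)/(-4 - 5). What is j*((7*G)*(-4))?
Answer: 28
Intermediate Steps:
G = -1/18 (G = -1/2 + (1 - 5)/(-4 - 5) = -1/2 - 4/(-9) = -1/2 - 4*(-1/9) = -1/2 + 4/9 = -1/18 ≈ -0.055556)
j = 18
j*((7*G)*(-4)) = 18*((7*(-1/18))*(-4)) = 18*(-7/18*(-4)) = 18*(14/9) = 28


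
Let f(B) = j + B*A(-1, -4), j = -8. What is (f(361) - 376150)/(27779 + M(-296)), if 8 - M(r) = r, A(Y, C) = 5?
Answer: -374353/28083 ≈ -13.330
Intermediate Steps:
M(r) = 8 - r
f(B) = -8 + 5*B (f(B) = -8 + B*5 = -8 + 5*B)
(f(361) - 376150)/(27779 + M(-296)) = ((-8 + 5*361) - 376150)/(27779 + (8 - 1*(-296))) = ((-8 + 1805) - 376150)/(27779 + (8 + 296)) = (1797 - 376150)/(27779 + 304) = -374353/28083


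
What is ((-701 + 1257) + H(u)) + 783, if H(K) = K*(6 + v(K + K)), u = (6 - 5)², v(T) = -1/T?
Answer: 2689/2 ≈ 1344.5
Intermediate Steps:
u = 1 (u = 1² = 1)
H(K) = K*(6 - 1/(2*K)) (H(K) = K*(6 - 1/(K + K)) = K*(6 - 1/(2*K)))
((-701 + 1257) + H(u)) + 783 = ((-701 + 1257) + (-½ + 6*1)) + 783 = (556 + (-½ + 6)) + 783 = (556 + 11/2) + 783 = 1123/2 + 783 = 2689/2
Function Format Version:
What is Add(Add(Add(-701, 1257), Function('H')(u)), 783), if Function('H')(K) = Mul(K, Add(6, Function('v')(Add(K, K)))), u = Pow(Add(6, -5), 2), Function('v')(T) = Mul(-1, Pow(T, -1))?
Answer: Rational(2689, 2) ≈ 1344.5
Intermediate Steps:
u = 1 (u = Pow(1, 2) = 1)
Function('H')(K) = Mul(K, Add(6, Mul(Rational(-1, 2), Pow(K, -1)))) (Function('H')(K) = Mul(K, Add(6, Mul(-1, Pow(Add(K, K), -1)))) = Mul(K, Add(6, Mul(-1, Pow(Mul(2, K), -1)))) = Mul(K, Add(6, Mul(-1, Mul(Rational(1, 2), Pow(K, -1))))) = Mul(K, Add(6, Mul(Rational(-1, 2), Pow(K, -1)))))
Add(Add(Add(-701, 1257), Function('H')(u)), 783) = Add(Add(Add(-701, 1257), Add(Rational(-1, 2), Mul(6, 1))), 783) = Add(Add(556, Add(Rational(-1, 2), 6)), 783) = Add(Add(556, Rational(11, 2)), 783) = Add(Rational(1123, 2), 783) = Rational(2689, 2)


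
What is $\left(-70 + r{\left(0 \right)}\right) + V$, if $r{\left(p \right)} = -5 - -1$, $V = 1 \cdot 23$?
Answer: $-51$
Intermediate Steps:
$V = 23$
$r{\left(p \right)} = -4$ ($r{\left(p \right)} = -5 + 1 = -4$)
$\left(-70 + r{\left(0 \right)}\right) + V = \left(-70 - 4\right) + 23 = -74 + 23 = -51$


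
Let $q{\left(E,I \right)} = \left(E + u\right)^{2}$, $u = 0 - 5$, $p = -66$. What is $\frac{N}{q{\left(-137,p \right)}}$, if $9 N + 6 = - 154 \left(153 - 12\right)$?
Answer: $- \frac{1810}{15123} \approx -0.11969$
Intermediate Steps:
$u = -5$ ($u = 0 - 5 = -5$)
$q{\left(E,I \right)} = \left(-5 + E\right)^{2}$ ($q{\left(E,I \right)} = \left(E - 5\right)^{2} = \left(-5 + E\right)^{2}$)
$N = - \frac{7240}{3}$ ($N = - \frac{2}{3} + \frac{\left(-154\right) \left(153 - 12\right)}{9} = - \frac{2}{3} + \frac{\left(-154\right) 141}{9} = - \frac{2}{3} + \frac{1}{9} \left(-21714\right) = - \frac{2}{3} - \frac{7238}{3} = - \frac{7240}{3} \approx -2413.3$)
$\frac{N}{q{\left(-137,p \right)}} = - \frac{7240}{3 \left(-5 - 137\right)^{2}} = - \frac{7240}{3 \left(-142\right)^{2}} = - \frac{7240}{3 \cdot 20164} = \left(- \frac{7240}{3}\right) \frac{1}{20164} = - \frac{1810}{15123}$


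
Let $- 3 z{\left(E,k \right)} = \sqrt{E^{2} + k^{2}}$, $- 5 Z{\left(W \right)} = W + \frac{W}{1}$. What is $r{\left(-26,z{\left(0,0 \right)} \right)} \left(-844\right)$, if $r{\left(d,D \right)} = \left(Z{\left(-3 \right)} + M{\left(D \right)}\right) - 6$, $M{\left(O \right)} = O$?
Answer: $\frac{20256}{5} \approx 4051.2$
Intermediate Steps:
$Z{\left(W \right)} = - \frac{2 W}{5}$ ($Z{\left(W \right)} = - \frac{W + \frac{W}{1}}{5} = - \frac{W + W 1}{5} = - \frac{W + W}{5} = - \frac{2 W}{5}$)
$z{\left(E,k \right)} = - \frac{\sqrt{E^{2} + k^{2}}}{3}$
$r{\left(d,D \right)} = - \frac{24}{5} + D$ ($r{\left(d,D \right)} = \left(\left(- \frac{2}{5}\right) \left(-3\right) + D\right) - 6 = \left(\frac{6}{5} + D\right) - 6 = - \frac{24}{5} + D$)
$r{\left(-26,z{\left(0,0 \right)} \right)} \left(-844\right) = \left(- \frac{24}{5} - \frac{\sqrt{0^{2} + 0^{2}}}{3}\right) \left(-844\right) = \left(- \frac{24}{5} - \frac{\sqrt{0 + 0}}{3}\right) \left(-844\right) = \left(- \frac{24}{5} - \frac{\sqrt{0}}{3}\right) \left(-844\right) = \left(- \frac{24}{5} - 0\right) \left(-844\right) = \left(- \frac{24}{5} + 0\right) \left(-844\right) = \left(- \frac{24}{5}\right) \left(-844\right) = \frac{20256}{5}$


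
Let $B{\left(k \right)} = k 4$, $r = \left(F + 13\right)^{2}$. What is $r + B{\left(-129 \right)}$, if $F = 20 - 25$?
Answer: $-452$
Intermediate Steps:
$F = -5$
$r = 64$ ($r = \left(-5 + 13\right)^{2} = 8^{2} = 64$)
$B{\left(k \right)} = 4 k$
$r + B{\left(-129 \right)} = 64 + 4 \left(-129\right) = 64 - 516 = -452$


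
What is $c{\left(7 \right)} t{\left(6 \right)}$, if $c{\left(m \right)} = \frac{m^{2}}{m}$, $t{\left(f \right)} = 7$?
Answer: $49$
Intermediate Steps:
$c{\left(m \right)} = m$
$c{\left(7 \right)} t{\left(6 \right)} = 7 \cdot 7 = 49$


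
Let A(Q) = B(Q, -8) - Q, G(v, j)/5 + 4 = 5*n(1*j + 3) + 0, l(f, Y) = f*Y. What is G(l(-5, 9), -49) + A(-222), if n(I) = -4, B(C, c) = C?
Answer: -120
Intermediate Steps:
l(f, Y) = Y*f
G(v, j) = -120 (G(v, j) = -20 + 5*(5*(-4) + 0) = -20 + 5*(-20 + 0) = -20 + 5*(-20) = -20 - 100 = -120)
A(Q) = 0 (A(Q) = Q - Q = 0)
G(l(-5, 9), -49) + A(-222) = -120 + 0 = -120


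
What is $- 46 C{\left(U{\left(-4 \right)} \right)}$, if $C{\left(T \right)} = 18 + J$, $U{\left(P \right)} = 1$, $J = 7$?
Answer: $-1150$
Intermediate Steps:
$C{\left(T \right)} = 25$ ($C{\left(T \right)} = 18 + 7 = 25$)
$- 46 C{\left(U{\left(-4 \right)} \right)} = \left(-46\right) 25 = -1150$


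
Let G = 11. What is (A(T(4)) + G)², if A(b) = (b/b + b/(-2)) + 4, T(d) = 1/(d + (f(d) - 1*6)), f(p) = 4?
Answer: 3969/16 ≈ 248.06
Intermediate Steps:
T(d) = 1/(-2 + d) (T(d) = 1/(d + (4 - 1*6)) = 1/(d + (4 - 6)) = 1/(d - 2) = 1/(-2 + d))
A(b) = 5 - b/2 (A(b) = (1 + b*(-½)) + 4 = (1 - b/2) + 4 = 5 - b/2)
(A(T(4)) + G)² = ((5 - 1/(2*(-2 + 4))) + 11)² = ((5 - ½/2) + 11)² = ((5 - ½*½) + 11)² = ((5 - ¼) + 11)² = (19/4 + 11)² = (63/4)² = 3969/16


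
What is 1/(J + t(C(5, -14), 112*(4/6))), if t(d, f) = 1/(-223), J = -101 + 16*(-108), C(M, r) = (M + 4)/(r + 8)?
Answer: -223/407868 ≈ -0.00054675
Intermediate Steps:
C(M, r) = (4 + M)/(8 + r)
J = -1829 (J = -101 - 1728 = -1829)
t(d, f) = -1/223
1/(J + t(C(5, -14), 112*(4/6))) = 1/(-1829 - 1/223) = 1/(-407868/223) = -223/407868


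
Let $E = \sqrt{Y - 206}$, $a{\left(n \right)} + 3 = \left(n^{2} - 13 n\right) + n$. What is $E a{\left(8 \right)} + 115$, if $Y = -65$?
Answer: $115 - 35 i \sqrt{271} \approx 115.0 - 576.17 i$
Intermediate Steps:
$a{\left(n \right)} = -3 + n^{2} - 12 n$ ($a{\left(n \right)} = -3 + \left(\left(n^{2} - 13 n\right) + n\right) = -3 + \left(n^{2} - 12 n\right) = -3 + n^{2} - 12 n$)
$E = i \sqrt{271}$ ($E = \sqrt{-65 - 206} = \sqrt{-271} = i \sqrt{271} \approx 16.462 i$)
$E a{\left(8 \right)} + 115 = i \sqrt{271} \left(-3 + 8^{2} - 96\right) + 115 = i \sqrt{271} \left(-3 + 64 - 96\right) + 115 = i \sqrt{271} \left(-35\right) + 115 = - 35 i \sqrt{271} + 115 = 115 - 35 i \sqrt{271}$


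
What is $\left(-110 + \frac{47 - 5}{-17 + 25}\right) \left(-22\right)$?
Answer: $\frac{4609}{2} \approx 2304.5$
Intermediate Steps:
$\left(-110 + \frac{47 - 5}{-17 + 25}\right) \left(-22\right) = \left(-110 + \frac{42}{8}\right) \left(-22\right) = \left(-110 + 42 \cdot \frac{1}{8}\right) \left(-22\right) = \left(-110 + \frac{21}{4}\right) \left(-22\right) = \left(- \frac{419}{4}\right) \left(-22\right) = \frac{4609}{2}$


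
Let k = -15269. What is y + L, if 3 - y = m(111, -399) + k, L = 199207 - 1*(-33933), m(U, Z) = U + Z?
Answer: 248700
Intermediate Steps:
L = 233140 (L = 199207 + 33933 = 233140)
y = 15560 (y = 3 - ((111 - 399) - 15269) = 3 - (-288 - 15269) = 3 - 1*(-15557) = 3 + 15557 = 15560)
y + L = 15560 + 233140 = 248700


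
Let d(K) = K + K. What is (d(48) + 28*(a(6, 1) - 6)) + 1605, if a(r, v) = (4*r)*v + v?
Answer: 2233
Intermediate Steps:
a(r, v) = v + 4*r*v (a(r, v) = 4*r*v + v = v + 4*r*v)
d(K) = 2*K
(d(48) + 28*(a(6, 1) - 6)) + 1605 = (2*48 + 28*(1*(1 + 4*6) - 6)) + 1605 = (96 + 28*(1*(1 + 24) - 6)) + 1605 = (96 + 28*(1*25 - 6)) + 1605 = (96 + 28*(25 - 6)) + 1605 = (96 + 28*19) + 1605 = (96 + 532) + 1605 = 628 + 1605 = 2233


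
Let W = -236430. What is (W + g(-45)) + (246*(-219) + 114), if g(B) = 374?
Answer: -289816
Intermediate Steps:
(W + g(-45)) + (246*(-219) + 114) = (-236430 + 374) + (246*(-219) + 114) = -236056 + (-53874 + 114) = -236056 - 53760 = -289816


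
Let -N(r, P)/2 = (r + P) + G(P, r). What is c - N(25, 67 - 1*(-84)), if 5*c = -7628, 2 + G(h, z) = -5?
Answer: -5938/5 ≈ -1187.6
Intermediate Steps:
G(h, z) = -7 (G(h, z) = -2 - 5 = -7)
c = -7628/5 (c = (1/5)*(-7628) = -7628/5 ≈ -1525.6)
N(r, P) = 14 - 2*P - 2*r (N(r, P) = -2*((r + P) - 7) = -2*((P + r) - 7) = -2*(-7 + P + r) = 14 - 2*P - 2*r)
c - N(25, 67 - 1*(-84)) = -7628/5 - (14 - 2*(67 - 1*(-84)) - 2*25) = -7628/5 - (14 - 2*(67 + 84) - 50) = -7628/5 - (14 - 2*151 - 50) = -7628/5 - (14 - 302 - 50) = -7628/5 - 1*(-338) = -7628/5 + 338 = -5938/5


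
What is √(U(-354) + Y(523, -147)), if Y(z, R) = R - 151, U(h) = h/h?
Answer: 3*I*√33 ≈ 17.234*I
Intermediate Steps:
U(h) = 1
Y(z, R) = -151 + R
√(U(-354) + Y(523, -147)) = √(1 + (-151 - 147)) = √(1 - 298) = √(-297) = 3*I*√33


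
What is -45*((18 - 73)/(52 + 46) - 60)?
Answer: 267075/98 ≈ 2725.3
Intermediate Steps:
-45*((18 - 73)/(52 + 46) - 60) = -45*(-55/98 - 60) = -45*(-5935/98) = 267075/98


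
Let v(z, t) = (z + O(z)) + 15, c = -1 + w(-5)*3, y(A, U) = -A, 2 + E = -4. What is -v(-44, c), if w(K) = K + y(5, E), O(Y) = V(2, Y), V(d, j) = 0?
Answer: 29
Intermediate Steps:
E = -6 (E = -2 - 4 = -6)
O(Y) = 0
w(K) = -5 + K (w(K) = K - 1*5 = K - 5 = -5 + K)
c = -31 (c = -1 + (-5 - 5)*3 = -1 - 10*3 = -1 - 30 = -31)
v(z, t) = 15 + z (v(z, t) = (z + 0) + 15 = z + 15 = 15 + z)
-v(-44, c) = -(15 - 44) = -1*(-29) = 29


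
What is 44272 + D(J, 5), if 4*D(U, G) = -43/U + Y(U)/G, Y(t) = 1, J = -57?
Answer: 12617588/285 ≈ 44272.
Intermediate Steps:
D(U, G) = -43/(4*U) + 1/(4*G) (D(U, G) = (-43/U + 1/G)/4 = (1/G - 43/U)/4 = -43/(4*U) + 1/(4*G))
44272 + D(J, 5) = 44272 + (¼)*(-57 - 43*5)/(5*(-57)) = 44272 + (¼)*(⅕)*(-1/57)*(-57 - 215) = 44272 + (¼)*(⅕)*(-1/57)*(-272) = 44272 + 68/285 = 12617588/285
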